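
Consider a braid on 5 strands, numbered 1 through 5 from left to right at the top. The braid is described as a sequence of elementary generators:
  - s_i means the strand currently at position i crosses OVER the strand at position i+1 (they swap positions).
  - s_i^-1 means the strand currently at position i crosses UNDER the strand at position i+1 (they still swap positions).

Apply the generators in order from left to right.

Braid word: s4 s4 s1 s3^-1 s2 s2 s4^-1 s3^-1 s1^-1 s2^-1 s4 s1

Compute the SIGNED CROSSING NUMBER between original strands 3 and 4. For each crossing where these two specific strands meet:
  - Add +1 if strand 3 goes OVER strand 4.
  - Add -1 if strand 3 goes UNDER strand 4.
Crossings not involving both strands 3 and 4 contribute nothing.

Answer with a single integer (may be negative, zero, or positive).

Gen 1: crossing 4x5. Both 3&4? no. Sum: 0
Gen 2: crossing 5x4. Both 3&4? no. Sum: 0
Gen 3: crossing 1x2. Both 3&4? no. Sum: 0
Gen 4: 3 under 4. Both 3&4? yes. Contrib: -1. Sum: -1
Gen 5: crossing 1x4. Both 3&4? no. Sum: -1
Gen 6: crossing 4x1. Both 3&4? no. Sum: -1
Gen 7: crossing 3x5. Both 3&4? no. Sum: -1
Gen 8: crossing 4x5. Both 3&4? no. Sum: -1
Gen 9: crossing 2x1. Both 3&4? no. Sum: -1
Gen 10: crossing 2x5. Both 3&4? no. Sum: -1
Gen 11: 4 over 3. Both 3&4? yes. Contrib: -1. Sum: -2
Gen 12: crossing 1x5. Both 3&4? no. Sum: -2

Answer: -2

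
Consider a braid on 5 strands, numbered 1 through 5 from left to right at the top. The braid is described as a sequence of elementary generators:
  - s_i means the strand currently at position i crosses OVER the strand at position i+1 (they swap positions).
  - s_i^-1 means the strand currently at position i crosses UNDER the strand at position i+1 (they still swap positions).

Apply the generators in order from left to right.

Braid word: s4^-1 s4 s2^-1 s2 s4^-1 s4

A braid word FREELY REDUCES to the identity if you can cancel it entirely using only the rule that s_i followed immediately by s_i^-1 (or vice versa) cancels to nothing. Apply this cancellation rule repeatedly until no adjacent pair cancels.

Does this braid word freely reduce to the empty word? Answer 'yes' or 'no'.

Answer: yes

Derivation:
Gen 1 (s4^-1): push. Stack: [s4^-1]
Gen 2 (s4): cancels prior s4^-1. Stack: []
Gen 3 (s2^-1): push. Stack: [s2^-1]
Gen 4 (s2): cancels prior s2^-1. Stack: []
Gen 5 (s4^-1): push. Stack: [s4^-1]
Gen 6 (s4): cancels prior s4^-1. Stack: []
Reduced word: (empty)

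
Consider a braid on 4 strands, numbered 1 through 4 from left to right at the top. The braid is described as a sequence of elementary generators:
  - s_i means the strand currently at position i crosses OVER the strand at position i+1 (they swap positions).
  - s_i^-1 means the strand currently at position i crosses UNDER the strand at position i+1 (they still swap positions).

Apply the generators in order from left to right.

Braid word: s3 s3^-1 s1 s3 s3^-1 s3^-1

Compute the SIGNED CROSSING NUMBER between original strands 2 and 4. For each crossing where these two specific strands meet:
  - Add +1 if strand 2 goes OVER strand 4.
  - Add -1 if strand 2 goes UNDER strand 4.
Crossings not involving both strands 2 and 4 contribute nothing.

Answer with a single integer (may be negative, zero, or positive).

Answer: 0

Derivation:
Gen 1: crossing 3x4. Both 2&4? no. Sum: 0
Gen 2: crossing 4x3. Both 2&4? no. Sum: 0
Gen 3: crossing 1x2. Both 2&4? no. Sum: 0
Gen 4: crossing 3x4. Both 2&4? no. Sum: 0
Gen 5: crossing 4x3. Both 2&4? no. Sum: 0
Gen 6: crossing 3x4. Both 2&4? no. Sum: 0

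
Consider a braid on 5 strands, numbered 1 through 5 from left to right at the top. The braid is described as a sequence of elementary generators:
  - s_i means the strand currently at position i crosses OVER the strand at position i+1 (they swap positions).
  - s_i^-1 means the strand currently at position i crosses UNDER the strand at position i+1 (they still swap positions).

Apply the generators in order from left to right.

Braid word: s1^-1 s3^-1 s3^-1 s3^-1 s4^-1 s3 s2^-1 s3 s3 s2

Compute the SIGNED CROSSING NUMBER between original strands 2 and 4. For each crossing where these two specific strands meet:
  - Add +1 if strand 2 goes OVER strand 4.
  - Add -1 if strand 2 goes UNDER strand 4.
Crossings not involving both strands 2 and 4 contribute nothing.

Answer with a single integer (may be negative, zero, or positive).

Gen 1: crossing 1x2. Both 2&4? no. Sum: 0
Gen 2: crossing 3x4. Both 2&4? no. Sum: 0
Gen 3: crossing 4x3. Both 2&4? no. Sum: 0
Gen 4: crossing 3x4. Both 2&4? no. Sum: 0
Gen 5: crossing 3x5. Both 2&4? no. Sum: 0
Gen 6: crossing 4x5. Both 2&4? no. Sum: 0
Gen 7: crossing 1x5. Both 2&4? no. Sum: 0
Gen 8: crossing 1x4. Both 2&4? no. Sum: 0
Gen 9: crossing 4x1. Both 2&4? no. Sum: 0
Gen 10: crossing 5x1. Both 2&4? no. Sum: 0

Answer: 0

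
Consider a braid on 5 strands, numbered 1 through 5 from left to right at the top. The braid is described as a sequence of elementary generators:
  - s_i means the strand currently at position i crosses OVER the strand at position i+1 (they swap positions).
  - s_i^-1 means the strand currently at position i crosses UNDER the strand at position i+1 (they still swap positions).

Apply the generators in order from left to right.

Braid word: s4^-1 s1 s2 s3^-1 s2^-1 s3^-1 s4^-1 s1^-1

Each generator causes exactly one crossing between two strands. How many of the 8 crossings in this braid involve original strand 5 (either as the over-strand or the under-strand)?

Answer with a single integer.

Gen 1: crossing 4x5. Involves strand 5? yes. Count so far: 1
Gen 2: crossing 1x2. Involves strand 5? no. Count so far: 1
Gen 3: crossing 1x3. Involves strand 5? no. Count so far: 1
Gen 4: crossing 1x5. Involves strand 5? yes. Count so far: 2
Gen 5: crossing 3x5. Involves strand 5? yes. Count so far: 3
Gen 6: crossing 3x1. Involves strand 5? no. Count so far: 3
Gen 7: crossing 3x4. Involves strand 5? no. Count so far: 3
Gen 8: crossing 2x5. Involves strand 5? yes. Count so far: 4

Answer: 4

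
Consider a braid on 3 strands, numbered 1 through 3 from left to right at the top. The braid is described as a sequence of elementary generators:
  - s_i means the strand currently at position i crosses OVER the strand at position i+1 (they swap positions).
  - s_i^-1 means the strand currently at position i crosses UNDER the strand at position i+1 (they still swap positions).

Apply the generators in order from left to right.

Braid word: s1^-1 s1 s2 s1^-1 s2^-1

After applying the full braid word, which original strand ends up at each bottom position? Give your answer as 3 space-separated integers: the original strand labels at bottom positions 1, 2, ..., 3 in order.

Answer: 3 2 1

Derivation:
Gen 1 (s1^-1): strand 1 crosses under strand 2. Perm now: [2 1 3]
Gen 2 (s1): strand 2 crosses over strand 1. Perm now: [1 2 3]
Gen 3 (s2): strand 2 crosses over strand 3. Perm now: [1 3 2]
Gen 4 (s1^-1): strand 1 crosses under strand 3. Perm now: [3 1 2]
Gen 5 (s2^-1): strand 1 crosses under strand 2. Perm now: [3 2 1]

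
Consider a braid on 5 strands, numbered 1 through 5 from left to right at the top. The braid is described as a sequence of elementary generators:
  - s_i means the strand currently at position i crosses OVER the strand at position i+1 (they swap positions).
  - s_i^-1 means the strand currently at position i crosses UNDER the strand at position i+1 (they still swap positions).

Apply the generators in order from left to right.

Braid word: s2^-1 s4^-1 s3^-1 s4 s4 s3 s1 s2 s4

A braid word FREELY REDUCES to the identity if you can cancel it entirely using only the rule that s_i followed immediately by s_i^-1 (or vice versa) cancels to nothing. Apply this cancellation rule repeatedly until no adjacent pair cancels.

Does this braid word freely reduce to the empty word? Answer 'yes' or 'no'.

Gen 1 (s2^-1): push. Stack: [s2^-1]
Gen 2 (s4^-1): push. Stack: [s2^-1 s4^-1]
Gen 3 (s3^-1): push. Stack: [s2^-1 s4^-1 s3^-1]
Gen 4 (s4): push. Stack: [s2^-1 s4^-1 s3^-1 s4]
Gen 5 (s4): push. Stack: [s2^-1 s4^-1 s3^-1 s4 s4]
Gen 6 (s3): push. Stack: [s2^-1 s4^-1 s3^-1 s4 s4 s3]
Gen 7 (s1): push. Stack: [s2^-1 s4^-1 s3^-1 s4 s4 s3 s1]
Gen 8 (s2): push. Stack: [s2^-1 s4^-1 s3^-1 s4 s4 s3 s1 s2]
Gen 9 (s4): push. Stack: [s2^-1 s4^-1 s3^-1 s4 s4 s3 s1 s2 s4]
Reduced word: s2^-1 s4^-1 s3^-1 s4 s4 s3 s1 s2 s4

Answer: no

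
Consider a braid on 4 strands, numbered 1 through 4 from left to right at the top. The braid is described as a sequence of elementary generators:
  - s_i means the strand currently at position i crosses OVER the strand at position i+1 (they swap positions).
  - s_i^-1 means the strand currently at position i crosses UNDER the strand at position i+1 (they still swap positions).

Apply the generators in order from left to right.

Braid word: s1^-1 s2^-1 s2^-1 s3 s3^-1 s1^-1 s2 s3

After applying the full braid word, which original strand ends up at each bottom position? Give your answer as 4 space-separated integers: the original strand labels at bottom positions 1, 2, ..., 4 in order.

Answer: 1 3 4 2

Derivation:
Gen 1 (s1^-1): strand 1 crosses under strand 2. Perm now: [2 1 3 4]
Gen 2 (s2^-1): strand 1 crosses under strand 3. Perm now: [2 3 1 4]
Gen 3 (s2^-1): strand 3 crosses under strand 1. Perm now: [2 1 3 4]
Gen 4 (s3): strand 3 crosses over strand 4. Perm now: [2 1 4 3]
Gen 5 (s3^-1): strand 4 crosses under strand 3. Perm now: [2 1 3 4]
Gen 6 (s1^-1): strand 2 crosses under strand 1. Perm now: [1 2 3 4]
Gen 7 (s2): strand 2 crosses over strand 3. Perm now: [1 3 2 4]
Gen 8 (s3): strand 2 crosses over strand 4. Perm now: [1 3 4 2]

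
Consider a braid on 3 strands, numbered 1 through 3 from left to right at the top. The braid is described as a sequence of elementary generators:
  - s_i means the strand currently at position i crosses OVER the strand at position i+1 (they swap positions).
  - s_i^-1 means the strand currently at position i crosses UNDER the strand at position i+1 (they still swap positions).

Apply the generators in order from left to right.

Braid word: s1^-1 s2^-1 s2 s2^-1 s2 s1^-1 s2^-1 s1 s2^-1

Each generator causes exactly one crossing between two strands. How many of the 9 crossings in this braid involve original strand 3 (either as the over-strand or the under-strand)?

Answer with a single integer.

Gen 1: crossing 1x2. Involves strand 3? no. Count so far: 0
Gen 2: crossing 1x3. Involves strand 3? yes. Count so far: 1
Gen 3: crossing 3x1. Involves strand 3? yes. Count so far: 2
Gen 4: crossing 1x3. Involves strand 3? yes. Count so far: 3
Gen 5: crossing 3x1. Involves strand 3? yes. Count so far: 4
Gen 6: crossing 2x1. Involves strand 3? no. Count so far: 4
Gen 7: crossing 2x3. Involves strand 3? yes. Count so far: 5
Gen 8: crossing 1x3. Involves strand 3? yes. Count so far: 6
Gen 9: crossing 1x2. Involves strand 3? no. Count so far: 6

Answer: 6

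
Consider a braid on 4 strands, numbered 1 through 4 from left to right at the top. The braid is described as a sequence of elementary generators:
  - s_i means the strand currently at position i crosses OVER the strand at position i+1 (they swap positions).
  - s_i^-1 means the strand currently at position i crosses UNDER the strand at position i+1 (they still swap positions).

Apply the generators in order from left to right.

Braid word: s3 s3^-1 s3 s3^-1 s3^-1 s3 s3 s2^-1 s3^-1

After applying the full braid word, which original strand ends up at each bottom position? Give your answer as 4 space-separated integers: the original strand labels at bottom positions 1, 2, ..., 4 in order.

Gen 1 (s3): strand 3 crosses over strand 4. Perm now: [1 2 4 3]
Gen 2 (s3^-1): strand 4 crosses under strand 3. Perm now: [1 2 3 4]
Gen 3 (s3): strand 3 crosses over strand 4. Perm now: [1 2 4 3]
Gen 4 (s3^-1): strand 4 crosses under strand 3. Perm now: [1 2 3 4]
Gen 5 (s3^-1): strand 3 crosses under strand 4. Perm now: [1 2 4 3]
Gen 6 (s3): strand 4 crosses over strand 3. Perm now: [1 2 3 4]
Gen 7 (s3): strand 3 crosses over strand 4. Perm now: [1 2 4 3]
Gen 8 (s2^-1): strand 2 crosses under strand 4. Perm now: [1 4 2 3]
Gen 9 (s3^-1): strand 2 crosses under strand 3. Perm now: [1 4 3 2]

Answer: 1 4 3 2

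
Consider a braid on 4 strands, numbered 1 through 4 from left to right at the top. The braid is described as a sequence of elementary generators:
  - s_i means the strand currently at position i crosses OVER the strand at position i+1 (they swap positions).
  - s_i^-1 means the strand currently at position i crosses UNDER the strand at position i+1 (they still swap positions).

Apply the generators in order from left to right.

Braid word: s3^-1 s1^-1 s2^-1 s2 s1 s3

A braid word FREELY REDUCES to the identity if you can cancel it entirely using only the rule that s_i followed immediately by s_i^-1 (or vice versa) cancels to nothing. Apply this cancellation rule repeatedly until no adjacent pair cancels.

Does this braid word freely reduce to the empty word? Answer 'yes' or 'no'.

Gen 1 (s3^-1): push. Stack: [s3^-1]
Gen 2 (s1^-1): push. Stack: [s3^-1 s1^-1]
Gen 3 (s2^-1): push. Stack: [s3^-1 s1^-1 s2^-1]
Gen 4 (s2): cancels prior s2^-1. Stack: [s3^-1 s1^-1]
Gen 5 (s1): cancels prior s1^-1. Stack: [s3^-1]
Gen 6 (s3): cancels prior s3^-1. Stack: []
Reduced word: (empty)

Answer: yes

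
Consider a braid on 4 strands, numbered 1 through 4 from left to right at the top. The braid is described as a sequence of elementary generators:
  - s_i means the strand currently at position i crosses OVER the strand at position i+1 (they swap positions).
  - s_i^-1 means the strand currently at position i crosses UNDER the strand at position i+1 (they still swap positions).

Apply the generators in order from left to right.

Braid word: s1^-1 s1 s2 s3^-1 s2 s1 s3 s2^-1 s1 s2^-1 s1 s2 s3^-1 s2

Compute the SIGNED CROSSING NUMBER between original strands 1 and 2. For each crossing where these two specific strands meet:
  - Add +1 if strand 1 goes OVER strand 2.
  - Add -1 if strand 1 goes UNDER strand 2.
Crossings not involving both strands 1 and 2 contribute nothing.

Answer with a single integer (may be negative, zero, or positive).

Answer: -4

Derivation:
Gen 1: 1 under 2. Both 1&2? yes. Contrib: -1. Sum: -1
Gen 2: 2 over 1. Both 1&2? yes. Contrib: -1. Sum: -2
Gen 3: crossing 2x3. Both 1&2? no. Sum: -2
Gen 4: crossing 2x4. Both 1&2? no. Sum: -2
Gen 5: crossing 3x4. Both 1&2? no. Sum: -2
Gen 6: crossing 1x4. Both 1&2? no. Sum: -2
Gen 7: crossing 3x2. Both 1&2? no. Sum: -2
Gen 8: 1 under 2. Both 1&2? yes. Contrib: -1. Sum: -3
Gen 9: crossing 4x2. Both 1&2? no. Sum: -3
Gen 10: crossing 4x1. Both 1&2? no. Sum: -3
Gen 11: 2 over 1. Both 1&2? yes. Contrib: -1. Sum: -4
Gen 12: crossing 2x4. Both 1&2? no. Sum: -4
Gen 13: crossing 2x3. Both 1&2? no. Sum: -4
Gen 14: crossing 4x3. Both 1&2? no. Sum: -4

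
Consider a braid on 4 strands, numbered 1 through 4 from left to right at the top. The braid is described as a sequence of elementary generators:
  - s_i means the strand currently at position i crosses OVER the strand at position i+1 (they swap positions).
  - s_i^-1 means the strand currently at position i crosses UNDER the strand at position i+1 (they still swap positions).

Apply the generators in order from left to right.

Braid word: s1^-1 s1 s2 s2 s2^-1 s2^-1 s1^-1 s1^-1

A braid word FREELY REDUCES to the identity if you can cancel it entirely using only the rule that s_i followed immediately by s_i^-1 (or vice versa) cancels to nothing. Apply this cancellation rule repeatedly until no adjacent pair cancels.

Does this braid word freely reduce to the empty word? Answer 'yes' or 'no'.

Answer: no

Derivation:
Gen 1 (s1^-1): push. Stack: [s1^-1]
Gen 2 (s1): cancels prior s1^-1. Stack: []
Gen 3 (s2): push. Stack: [s2]
Gen 4 (s2): push. Stack: [s2 s2]
Gen 5 (s2^-1): cancels prior s2. Stack: [s2]
Gen 6 (s2^-1): cancels prior s2. Stack: []
Gen 7 (s1^-1): push. Stack: [s1^-1]
Gen 8 (s1^-1): push. Stack: [s1^-1 s1^-1]
Reduced word: s1^-1 s1^-1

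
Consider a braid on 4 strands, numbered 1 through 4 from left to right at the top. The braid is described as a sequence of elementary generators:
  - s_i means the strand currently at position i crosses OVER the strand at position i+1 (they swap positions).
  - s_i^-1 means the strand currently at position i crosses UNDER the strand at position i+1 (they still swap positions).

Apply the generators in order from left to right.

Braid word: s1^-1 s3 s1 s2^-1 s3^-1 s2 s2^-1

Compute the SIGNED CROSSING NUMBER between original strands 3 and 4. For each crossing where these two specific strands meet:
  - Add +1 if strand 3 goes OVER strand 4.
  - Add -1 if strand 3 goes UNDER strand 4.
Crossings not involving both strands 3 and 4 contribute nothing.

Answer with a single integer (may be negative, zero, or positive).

Answer: -1

Derivation:
Gen 1: crossing 1x2. Both 3&4? no. Sum: 0
Gen 2: 3 over 4. Both 3&4? yes. Contrib: +1. Sum: 1
Gen 3: crossing 2x1. Both 3&4? no. Sum: 1
Gen 4: crossing 2x4. Both 3&4? no. Sum: 1
Gen 5: crossing 2x3. Both 3&4? no. Sum: 1
Gen 6: 4 over 3. Both 3&4? yes. Contrib: -1. Sum: 0
Gen 7: 3 under 4. Both 3&4? yes. Contrib: -1. Sum: -1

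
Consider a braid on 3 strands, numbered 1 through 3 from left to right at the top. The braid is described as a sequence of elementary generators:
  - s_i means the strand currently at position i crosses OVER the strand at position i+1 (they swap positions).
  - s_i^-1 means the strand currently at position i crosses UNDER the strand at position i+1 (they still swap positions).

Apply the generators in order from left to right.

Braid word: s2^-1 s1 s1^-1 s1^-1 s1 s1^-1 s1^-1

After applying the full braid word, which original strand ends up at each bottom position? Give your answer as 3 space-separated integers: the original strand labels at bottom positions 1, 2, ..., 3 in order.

Answer: 1 3 2

Derivation:
Gen 1 (s2^-1): strand 2 crosses under strand 3. Perm now: [1 3 2]
Gen 2 (s1): strand 1 crosses over strand 3. Perm now: [3 1 2]
Gen 3 (s1^-1): strand 3 crosses under strand 1. Perm now: [1 3 2]
Gen 4 (s1^-1): strand 1 crosses under strand 3. Perm now: [3 1 2]
Gen 5 (s1): strand 3 crosses over strand 1. Perm now: [1 3 2]
Gen 6 (s1^-1): strand 1 crosses under strand 3. Perm now: [3 1 2]
Gen 7 (s1^-1): strand 3 crosses under strand 1. Perm now: [1 3 2]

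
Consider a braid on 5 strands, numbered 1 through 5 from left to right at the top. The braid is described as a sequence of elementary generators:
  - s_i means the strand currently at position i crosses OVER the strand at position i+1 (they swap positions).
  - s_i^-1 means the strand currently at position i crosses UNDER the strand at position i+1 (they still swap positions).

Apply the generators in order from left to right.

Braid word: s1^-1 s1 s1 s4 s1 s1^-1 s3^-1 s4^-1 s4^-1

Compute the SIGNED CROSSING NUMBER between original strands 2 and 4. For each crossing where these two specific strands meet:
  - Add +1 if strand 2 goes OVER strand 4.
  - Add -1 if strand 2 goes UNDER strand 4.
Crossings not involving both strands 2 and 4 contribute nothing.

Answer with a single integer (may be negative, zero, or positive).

Gen 1: crossing 1x2. Both 2&4? no. Sum: 0
Gen 2: crossing 2x1. Both 2&4? no. Sum: 0
Gen 3: crossing 1x2. Both 2&4? no. Sum: 0
Gen 4: crossing 4x5. Both 2&4? no. Sum: 0
Gen 5: crossing 2x1. Both 2&4? no. Sum: 0
Gen 6: crossing 1x2. Both 2&4? no. Sum: 0
Gen 7: crossing 3x5. Both 2&4? no. Sum: 0
Gen 8: crossing 3x4. Both 2&4? no. Sum: 0
Gen 9: crossing 4x3. Both 2&4? no. Sum: 0

Answer: 0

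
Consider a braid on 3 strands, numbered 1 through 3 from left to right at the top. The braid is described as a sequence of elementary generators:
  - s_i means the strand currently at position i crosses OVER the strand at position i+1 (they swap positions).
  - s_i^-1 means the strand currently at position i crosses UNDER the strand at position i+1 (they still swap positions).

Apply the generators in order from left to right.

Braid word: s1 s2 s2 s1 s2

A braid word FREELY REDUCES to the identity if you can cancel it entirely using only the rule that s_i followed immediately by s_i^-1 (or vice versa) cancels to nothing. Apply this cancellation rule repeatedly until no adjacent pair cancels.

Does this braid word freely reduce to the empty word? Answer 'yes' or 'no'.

Answer: no

Derivation:
Gen 1 (s1): push. Stack: [s1]
Gen 2 (s2): push. Stack: [s1 s2]
Gen 3 (s2): push. Stack: [s1 s2 s2]
Gen 4 (s1): push. Stack: [s1 s2 s2 s1]
Gen 5 (s2): push. Stack: [s1 s2 s2 s1 s2]
Reduced word: s1 s2 s2 s1 s2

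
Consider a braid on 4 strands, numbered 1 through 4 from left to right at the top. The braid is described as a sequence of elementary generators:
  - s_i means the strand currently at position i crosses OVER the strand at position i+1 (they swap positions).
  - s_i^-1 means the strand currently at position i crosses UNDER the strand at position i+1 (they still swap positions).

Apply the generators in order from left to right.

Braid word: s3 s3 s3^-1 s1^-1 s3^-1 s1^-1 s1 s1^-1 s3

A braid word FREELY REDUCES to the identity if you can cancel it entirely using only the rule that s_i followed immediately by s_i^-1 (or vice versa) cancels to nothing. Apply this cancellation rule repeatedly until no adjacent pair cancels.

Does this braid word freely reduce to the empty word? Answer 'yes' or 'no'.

Gen 1 (s3): push. Stack: [s3]
Gen 2 (s3): push. Stack: [s3 s3]
Gen 3 (s3^-1): cancels prior s3. Stack: [s3]
Gen 4 (s1^-1): push. Stack: [s3 s1^-1]
Gen 5 (s3^-1): push. Stack: [s3 s1^-1 s3^-1]
Gen 6 (s1^-1): push. Stack: [s3 s1^-1 s3^-1 s1^-1]
Gen 7 (s1): cancels prior s1^-1. Stack: [s3 s1^-1 s3^-1]
Gen 8 (s1^-1): push. Stack: [s3 s1^-1 s3^-1 s1^-1]
Gen 9 (s3): push. Stack: [s3 s1^-1 s3^-1 s1^-1 s3]
Reduced word: s3 s1^-1 s3^-1 s1^-1 s3

Answer: no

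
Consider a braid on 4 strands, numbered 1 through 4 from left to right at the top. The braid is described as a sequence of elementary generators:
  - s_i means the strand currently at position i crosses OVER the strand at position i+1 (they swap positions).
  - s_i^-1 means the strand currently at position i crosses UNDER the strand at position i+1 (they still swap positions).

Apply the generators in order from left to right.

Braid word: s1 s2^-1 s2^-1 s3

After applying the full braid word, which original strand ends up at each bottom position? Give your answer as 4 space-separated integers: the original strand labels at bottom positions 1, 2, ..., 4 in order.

Answer: 2 1 4 3

Derivation:
Gen 1 (s1): strand 1 crosses over strand 2. Perm now: [2 1 3 4]
Gen 2 (s2^-1): strand 1 crosses under strand 3. Perm now: [2 3 1 4]
Gen 3 (s2^-1): strand 3 crosses under strand 1. Perm now: [2 1 3 4]
Gen 4 (s3): strand 3 crosses over strand 4. Perm now: [2 1 4 3]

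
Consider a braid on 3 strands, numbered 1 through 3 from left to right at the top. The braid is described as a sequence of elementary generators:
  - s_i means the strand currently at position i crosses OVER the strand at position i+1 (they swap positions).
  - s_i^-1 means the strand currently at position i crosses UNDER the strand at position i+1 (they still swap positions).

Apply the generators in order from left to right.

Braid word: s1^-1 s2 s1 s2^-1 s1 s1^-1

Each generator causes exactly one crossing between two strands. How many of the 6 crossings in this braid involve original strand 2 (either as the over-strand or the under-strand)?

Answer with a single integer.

Answer: 3

Derivation:
Gen 1: crossing 1x2. Involves strand 2? yes. Count so far: 1
Gen 2: crossing 1x3. Involves strand 2? no. Count so far: 1
Gen 3: crossing 2x3. Involves strand 2? yes. Count so far: 2
Gen 4: crossing 2x1. Involves strand 2? yes. Count so far: 3
Gen 5: crossing 3x1. Involves strand 2? no. Count so far: 3
Gen 6: crossing 1x3. Involves strand 2? no. Count so far: 3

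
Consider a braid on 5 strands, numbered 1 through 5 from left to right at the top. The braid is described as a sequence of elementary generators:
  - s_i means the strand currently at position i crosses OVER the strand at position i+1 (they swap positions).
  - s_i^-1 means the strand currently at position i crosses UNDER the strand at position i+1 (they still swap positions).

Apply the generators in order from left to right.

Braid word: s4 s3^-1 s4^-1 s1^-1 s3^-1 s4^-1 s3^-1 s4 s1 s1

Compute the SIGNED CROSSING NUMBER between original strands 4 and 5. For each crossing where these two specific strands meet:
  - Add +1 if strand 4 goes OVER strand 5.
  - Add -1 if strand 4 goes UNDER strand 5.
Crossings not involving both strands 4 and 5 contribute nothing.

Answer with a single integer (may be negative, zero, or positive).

Gen 1: 4 over 5. Both 4&5? yes. Contrib: +1. Sum: 1
Gen 2: crossing 3x5. Both 4&5? no. Sum: 1
Gen 3: crossing 3x4. Both 4&5? no. Sum: 1
Gen 4: crossing 1x2. Both 4&5? no. Sum: 1
Gen 5: 5 under 4. Both 4&5? yes. Contrib: +1. Sum: 2
Gen 6: crossing 5x3. Both 4&5? no. Sum: 2
Gen 7: crossing 4x3. Both 4&5? no. Sum: 2
Gen 8: 4 over 5. Both 4&5? yes. Contrib: +1. Sum: 3
Gen 9: crossing 2x1. Both 4&5? no. Sum: 3
Gen 10: crossing 1x2. Both 4&5? no. Sum: 3

Answer: 3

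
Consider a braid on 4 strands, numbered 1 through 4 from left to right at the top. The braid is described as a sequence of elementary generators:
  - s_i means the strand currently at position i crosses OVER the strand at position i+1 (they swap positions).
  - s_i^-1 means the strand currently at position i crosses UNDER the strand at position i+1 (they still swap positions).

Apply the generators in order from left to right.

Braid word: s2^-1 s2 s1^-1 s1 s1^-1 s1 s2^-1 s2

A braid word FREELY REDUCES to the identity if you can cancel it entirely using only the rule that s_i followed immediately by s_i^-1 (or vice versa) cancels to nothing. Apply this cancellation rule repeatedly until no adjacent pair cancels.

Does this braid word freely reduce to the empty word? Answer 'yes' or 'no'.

Gen 1 (s2^-1): push. Stack: [s2^-1]
Gen 2 (s2): cancels prior s2^-1. Stack: []
Gen 3 (s1^-1): push. Stack: [s1^-1]
Gen 4 (s1): cancels prior s1^-1. Stack: []
Gen 5 (s1^-1): push. Stack: [s1^-1]
Gen 6 (s1): cancels prior s1^-1. Stack: []
Gen 7 (s2^-1): push. Stack: [s2^-1]
Gen 8 (s2): cancels prior s2^-1. Stack: []
Reduced word: (empty)

Answer: yes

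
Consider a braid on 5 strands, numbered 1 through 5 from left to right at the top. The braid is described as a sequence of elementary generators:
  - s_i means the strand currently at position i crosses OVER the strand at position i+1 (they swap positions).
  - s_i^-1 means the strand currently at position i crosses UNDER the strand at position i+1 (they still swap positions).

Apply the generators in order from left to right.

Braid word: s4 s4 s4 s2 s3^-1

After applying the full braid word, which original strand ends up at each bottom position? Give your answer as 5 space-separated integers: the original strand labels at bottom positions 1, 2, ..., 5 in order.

Answer: 1 3 5 2 4

Derivation:
Gen 1 (s4): strand 4 crosses over strand 5. Perm now: [1 2 3 5 4]
Gen 2 (s4): strand 5 crosses over strand 4. Perm now: [1 2 3 4 5]
Gen 3 (s4): strand 4 crosses over strand 5. Perm now: [1 2 3 5 4]
Gen 4 (s2): strand 2 crosses over strand 3. Perm now: [1 3 2 5 4]
Gen 5 (s3^-1): strand 2 crosses under strand 5. Perm now: [1 3 5 2 4]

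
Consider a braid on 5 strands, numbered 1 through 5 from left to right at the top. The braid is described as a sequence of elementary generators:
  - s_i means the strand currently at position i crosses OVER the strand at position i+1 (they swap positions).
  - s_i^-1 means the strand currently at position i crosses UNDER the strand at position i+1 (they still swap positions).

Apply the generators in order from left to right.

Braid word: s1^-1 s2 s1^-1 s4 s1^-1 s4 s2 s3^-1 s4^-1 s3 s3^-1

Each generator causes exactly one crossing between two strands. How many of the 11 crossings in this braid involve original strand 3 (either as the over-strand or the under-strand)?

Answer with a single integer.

Answer: 6

Derivation:
Gen 1: crossing 1x2. Involves strand 3? no. Count so far: 0
Gen 2: crossing 1x3. Involves strand 3? yes. Count so far: 1
Gen 3: crossing 2x3. Involves strand 3? yes. Count so far: 2
Gen 4: crossing 4x5. Involves strand 3? no. Count so far: 2
Gen 5: crossing 3x2. Involves strand 3? yes. Count so far: 3
Gen 6: crossing 5x4. Involves strand 3? no. Count so far: 3
Gen 7: crossing 3x1. Involves strand 3? yes. Count so far: 4
Gen 8: crossing 3x4. Involves strand 3? yes. Count so far: 5
Gen 9: crossing 3x5. Involves strand 3? yes. Count so far: 6
Gen 10: crossing 4x5. Involves strand 3? no. Count so far: 6
Gen 11: crossing 5x4. Involves strand 3? no. Count so far: 6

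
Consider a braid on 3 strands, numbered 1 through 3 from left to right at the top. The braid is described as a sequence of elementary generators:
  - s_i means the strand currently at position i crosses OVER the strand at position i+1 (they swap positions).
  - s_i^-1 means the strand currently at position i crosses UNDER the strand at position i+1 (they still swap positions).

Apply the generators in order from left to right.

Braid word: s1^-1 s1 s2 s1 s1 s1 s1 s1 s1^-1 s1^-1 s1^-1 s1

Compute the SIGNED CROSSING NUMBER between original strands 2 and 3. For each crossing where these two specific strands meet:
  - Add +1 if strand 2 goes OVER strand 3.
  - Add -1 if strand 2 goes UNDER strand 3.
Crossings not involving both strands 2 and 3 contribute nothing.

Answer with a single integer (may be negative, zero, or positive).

Gen 1: crossing 1x2. Both 2&3? no. Sum: 0
Gen 2: crossing 2x1. Both 2&3? no. Sum: 0
Gen 3: 2 over 3. Both 2&3? yes. Contrib: +1. Sum: 1
Gen 4: crossing 1x3. Both 2&3? no. Sum: 1
Gen 5: crossing 3x1. Both 2&3? no. Sum: 1
Gen 6: crossing 1x3. Both 2&3? no. Sum: 1
Gen 7: crossing 3x1. Both 2&3? no. Sum: 1
Gen 8: crossing 1x3. Both 2&3? no. Sum: 1
Gen 9: crossing 3x1. Both 2&3? no. Sum: 1
Gen 10: crossing 1x3. Both 2&3? no. Sum: 1
Gen 11: crossing 3x1. Both 2&3? no. Sum: 1
Gen 12: crossing 1x3. Both 2&3? no. Sum: 1

Answer: 1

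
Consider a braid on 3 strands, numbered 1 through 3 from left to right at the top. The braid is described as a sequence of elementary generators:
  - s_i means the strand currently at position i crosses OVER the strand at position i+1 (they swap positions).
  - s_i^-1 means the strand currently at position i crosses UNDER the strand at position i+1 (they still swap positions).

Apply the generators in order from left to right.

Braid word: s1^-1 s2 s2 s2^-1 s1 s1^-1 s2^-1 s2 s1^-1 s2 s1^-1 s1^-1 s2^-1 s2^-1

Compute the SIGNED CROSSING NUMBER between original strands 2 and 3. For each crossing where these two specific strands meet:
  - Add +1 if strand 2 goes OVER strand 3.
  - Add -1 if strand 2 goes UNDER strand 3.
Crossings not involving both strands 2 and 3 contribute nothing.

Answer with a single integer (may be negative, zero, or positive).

Gen 1: crossing 1x2. Both 2&3? no. Sum: 0
Gen 2: crossing 1x3. Both 2&3? no. Sum: 0
Gen 3: crossing 3x1. Both 2&3? no. Sum: 0
Gen 4: crossing 1x3. Both 2&3? no. Sum: 0
Gen 5: 2 over 3. Both 2&3? yes. Contrib: +1. Sum: 1
Gen 6: 3 under 2. Both 2&3? yes. Contrib: +1. Sum: 2
Gen 7: crossing 3x1. Both 2&3? no. Sum: 2
Gen 8: crossing 1x3. Both 2&3? no. Sum: 2
Gen 9: 2 under 3. Both 2&3? yes. Contrib: -1. Sum: 1
Gen 10: crossing 2x1. Both 2&3? no. Sum: 1
Gen 11: crossing 3x1. Both 2&3? no. Sum: 1
Gen 12: crossing 1x3. Both 2&3? no. Sum: 1
Gen 13: crossing 1x2. Both 2&3? no. Sum: 1
Gen 14: crossing 2x1. Both 2&3? no. Sum: 1

Answer: 1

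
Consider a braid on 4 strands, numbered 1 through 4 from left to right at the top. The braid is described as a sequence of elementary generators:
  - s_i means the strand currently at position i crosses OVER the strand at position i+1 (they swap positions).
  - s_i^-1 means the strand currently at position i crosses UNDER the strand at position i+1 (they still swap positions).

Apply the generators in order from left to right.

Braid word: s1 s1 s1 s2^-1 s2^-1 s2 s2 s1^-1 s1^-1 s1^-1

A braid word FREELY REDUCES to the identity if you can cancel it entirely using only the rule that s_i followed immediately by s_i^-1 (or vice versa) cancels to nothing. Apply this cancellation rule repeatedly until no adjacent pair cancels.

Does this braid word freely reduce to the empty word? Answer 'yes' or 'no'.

Answer: yes

Derivation:
Gen 1 (s1): push. Stack: [s1]
Gen 2 (s1): push. Stack: [s1 s1]
Gen 3 (s1): push. Stack: [s1 s1 s1]
Gen 4 (s2^-1): push. Stack: [s1 s1 s1 s2^-1]
Gen 5 (s2^-1): push. Stack: [s1 s1 s1 s2^-1 s2^-1]
Gen 6 (s2): cancels prior s2^-1. Stack: [s1 s1 s1 s2^-1]
Gen 7 (s2): cancels prior s2^-1. Stack: [s1 s1 s1]
Gen 8 (s1^-1): cancels prior s1. Stack: [s1 s1]
Gen 9 (s1^-1): cancels prior s1. Stack: [s1]
Gen 10 (s1^-1): cancels prior s1. Stack: []
Reduced word: (empty)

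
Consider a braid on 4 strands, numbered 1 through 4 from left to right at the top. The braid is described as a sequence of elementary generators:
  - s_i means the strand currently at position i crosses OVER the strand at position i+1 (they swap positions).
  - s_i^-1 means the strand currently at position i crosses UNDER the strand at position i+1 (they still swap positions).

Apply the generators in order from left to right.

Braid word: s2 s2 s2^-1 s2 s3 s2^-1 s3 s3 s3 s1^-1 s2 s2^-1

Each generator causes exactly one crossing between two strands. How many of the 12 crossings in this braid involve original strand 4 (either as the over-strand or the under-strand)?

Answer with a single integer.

Gen 1: crossing 2x3. Involves strand 4? no. Count so far: 0
Gen 2: crossing 3x2. Involves strand 4? no. Count so far: 0
Gen 3: crossing 2x3. Involves strand 4? no. Count so far: 0
Gen 4: crossing 3x2. Involves strand 4? no. Count so far: 0
Gen 5: crossing 3x4. Involves strand 4? yes. Count so far: 1
Gen 6: crossing 2x4. Involves strand 4? yes. Count so far: 2
Gen 7: crossing 2x3. Involves strand 4? no. Count so far: 2
Gen 8: crossing 3x2. Involves strand 4? no. Count so far: 2
Gen 9: crossing 2x3. Involves strand 4? no. Count so far: 2
Gen 10: crossing 1x4. Involves strand 4? yes. Count so far: 3
Gen 11: crossing 1x3. Involves strand 4? no. Count so far: 3
Gen 12: crossing 3x1. Involves strand 4? no. Count so far: 3

Answer: 3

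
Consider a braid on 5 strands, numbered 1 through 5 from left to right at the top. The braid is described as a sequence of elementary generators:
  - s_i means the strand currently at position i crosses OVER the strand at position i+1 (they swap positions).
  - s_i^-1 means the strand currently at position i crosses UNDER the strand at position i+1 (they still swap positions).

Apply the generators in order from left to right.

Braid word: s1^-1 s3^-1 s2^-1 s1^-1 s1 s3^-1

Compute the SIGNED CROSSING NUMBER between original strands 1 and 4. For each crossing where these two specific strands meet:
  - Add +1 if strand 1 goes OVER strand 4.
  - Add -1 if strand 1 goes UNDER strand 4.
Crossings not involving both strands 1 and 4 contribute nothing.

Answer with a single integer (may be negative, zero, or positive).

Answer: -1

Derivation:
Gen 1: crossing 1x2. Both 1&4? no. Sum: 0
Gen 2: crossing 3x4. Both 1&4? no. Sum: 0
Gen 3: 1 under 4. Both 1&4? yes. Contrib: -1. Sum: -1
Gen 4: crossing 2x4. Both 1&4? no. Sum: -1
Gen 5: crossing 4x2. Both 1&4? no. Sum: -1
Gen 6: crossing 1x3. Both 1&4? no. Sum: -1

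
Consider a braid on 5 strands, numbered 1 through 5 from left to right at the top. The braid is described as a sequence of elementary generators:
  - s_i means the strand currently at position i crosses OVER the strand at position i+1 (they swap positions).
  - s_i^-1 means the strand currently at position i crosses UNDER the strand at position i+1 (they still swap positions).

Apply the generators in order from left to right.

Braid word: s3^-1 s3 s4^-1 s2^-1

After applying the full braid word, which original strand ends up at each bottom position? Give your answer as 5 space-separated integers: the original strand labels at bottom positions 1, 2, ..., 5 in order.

Answer: 1 3 2 5 4

Derivation:
Gen 1 (s3^-1): strand 3 crosses under strand 4. Perm now: [1 2 4 3 5]
Gen 2 (s3): strand 4 crosses over strand 3. Perm now: [1 2 3 4 5]
Gen 3 (s4^-1): strand 4 crosses under strand 5. Perm now: [1 2 3 5 4]
Gen 4 (s2^-1): strand 2 crosses under strand 3. Perm now: [1 3 2 5 4]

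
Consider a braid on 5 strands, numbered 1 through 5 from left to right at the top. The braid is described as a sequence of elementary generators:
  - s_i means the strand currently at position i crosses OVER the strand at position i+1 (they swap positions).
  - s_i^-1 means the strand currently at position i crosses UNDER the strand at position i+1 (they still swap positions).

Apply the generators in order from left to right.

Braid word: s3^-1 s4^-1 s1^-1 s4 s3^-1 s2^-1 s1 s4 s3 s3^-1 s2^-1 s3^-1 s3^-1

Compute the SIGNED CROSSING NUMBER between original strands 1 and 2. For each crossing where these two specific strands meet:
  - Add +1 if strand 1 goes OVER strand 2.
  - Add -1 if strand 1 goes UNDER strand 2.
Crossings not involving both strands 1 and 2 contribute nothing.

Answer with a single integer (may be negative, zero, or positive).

Answer: 0

Derivation:
Gen 1: crossing 3x4. Both 1&2? no. Sum: 0
Gen 2: crossing 3x5. Both 1&2? no. Sum: 0
Gen 3: 1 under 2. Both 1&2? yes. Contrib: -1. Sum: -1
Gen 4: crossing 5x3. Both 1&2? no. Sum: -1
Gen 5: crossing 4x3. Both 1&2? no. Sum: -1
Gen 6: crossing 1x3. Both 1&2? no. Sum: -1
Gen 7: crossing 2x3. Both 1&2? no. Sum: -1
Gen 8: crossing 4x5. Both 1&2? no. Sum: -1
Gen 9: crossing 1x5. Both 1&2? no. Sum: -1
Gen 10: crossing 5x1. Both 1&2? no. Sum: -1
Gen 11: 2 under 1. Both 1&2? yes. Contrib: +1. Sum: 0
Gen 12: crossing 2x5. Both 1&2? no. Sum: 0
Gen 13: crossing 5x2. Both 1&2? no. Sum: 0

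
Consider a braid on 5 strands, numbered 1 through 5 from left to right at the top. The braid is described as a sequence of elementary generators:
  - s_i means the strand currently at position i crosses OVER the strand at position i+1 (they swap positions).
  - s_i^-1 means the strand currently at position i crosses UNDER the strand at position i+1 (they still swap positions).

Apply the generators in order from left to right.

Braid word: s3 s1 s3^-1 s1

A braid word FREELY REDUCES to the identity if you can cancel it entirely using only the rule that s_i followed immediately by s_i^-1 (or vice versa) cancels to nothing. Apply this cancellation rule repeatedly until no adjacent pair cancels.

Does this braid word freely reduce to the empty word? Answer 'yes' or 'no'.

Gen 1 (s3): push. Stack: [s3]
Gen 2 (s1): push. Stack: [s3 s1]
Gen 3 (s3^-1): push. Stack: [s3 s1 s3^-1]
Gen 4 (s1): push. Stack: [s3 s1 s3^-1 s1]
Reduced word: s3 s1 s3^-1 s1

Answer: no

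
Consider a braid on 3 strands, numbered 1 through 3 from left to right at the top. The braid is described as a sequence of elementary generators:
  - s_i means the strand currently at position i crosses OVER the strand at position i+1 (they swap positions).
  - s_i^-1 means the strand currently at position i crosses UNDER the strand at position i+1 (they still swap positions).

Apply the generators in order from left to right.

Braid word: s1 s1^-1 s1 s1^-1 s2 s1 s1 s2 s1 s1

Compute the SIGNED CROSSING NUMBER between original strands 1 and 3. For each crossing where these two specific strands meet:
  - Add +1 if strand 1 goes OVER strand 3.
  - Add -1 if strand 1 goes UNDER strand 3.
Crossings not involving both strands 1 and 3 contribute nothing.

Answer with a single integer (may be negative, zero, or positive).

Gen 1: crossing 1x2. Both 1&3? no. Sum: 0
Gen 2: crossing 2x1. Both 1&3? no. Sum: 0
Gen 3: crossing 1x2. Both 1&3? no. Sum: 0
Gen 4: crossing 2x1. Both 1&3? no. Sum: 0
Gen 5: crossing 2x3. Both 1&3? no. Sum: 0
Gen 6: 1 over 3. Both 1&3? yes. Contrib: +1. Sum: 1
Gen 7: 3 over 1. Both 1&3? yes. Contrib: -1. Sum: 0
Gen 8: crossing 3x2. Both 1&3? no. Sum: 0
Gen 9: crossing 1x2. Both 1&3? no. Sum: 0
Gen 10: crossing 2x1. Both 1&3? no. Sum: 0

Answer: 0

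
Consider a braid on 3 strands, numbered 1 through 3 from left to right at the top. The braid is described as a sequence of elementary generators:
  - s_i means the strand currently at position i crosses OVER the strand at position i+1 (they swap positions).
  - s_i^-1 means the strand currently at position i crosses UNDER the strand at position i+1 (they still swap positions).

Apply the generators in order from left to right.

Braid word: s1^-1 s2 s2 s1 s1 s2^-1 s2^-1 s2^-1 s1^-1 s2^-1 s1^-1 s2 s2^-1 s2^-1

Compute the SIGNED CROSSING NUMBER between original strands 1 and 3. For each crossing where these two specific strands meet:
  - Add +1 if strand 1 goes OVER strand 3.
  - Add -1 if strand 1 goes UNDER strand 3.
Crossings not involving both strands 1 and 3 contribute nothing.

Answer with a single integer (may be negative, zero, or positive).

Gen 1: crossing 1x2. Both 1&3? no. Sum: 0
Gen 2: 1 over 3. Both 1&3? yes. Contrib: +1. Sum: 1
Gen 3: 3 over 1. Both 1&3? yes. Contrib: -1. Sum: 0
Gen 4: crossing 2x1. Both 1&3? no. Sum: 0
Gen 5: crossing 1x2. Both 1&3? no. Sum: 0
Gen 6: 1 under 3. Both 1&3? yes. Contrib: -1. Sum: -1
Gen 7: 3 under 1. Both 1&3? yes. Contrib: +1. Sum: 0
Gen 8: 1 under 3. Both 1&3? yes. Contrib: -1. Sum: -1
Gen 9: crossing 2x3. Both 1&3? no. Sum: -1
Gen 10: crossing 2x1. Both 1&3? no. Sum: -1
Gen 11: 3 under 1. Both 1&3? yes. Contrib: +1. Sum: 0
Gen 12: crossing 3x2. Both 1&3? no. Sum: 0
Gen 13: crossing 2x3. Both 1&3? no. Sum: 0
Gen 14: crossing 3x2. Both 1&3? no. Sum: 0

Answer: 0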